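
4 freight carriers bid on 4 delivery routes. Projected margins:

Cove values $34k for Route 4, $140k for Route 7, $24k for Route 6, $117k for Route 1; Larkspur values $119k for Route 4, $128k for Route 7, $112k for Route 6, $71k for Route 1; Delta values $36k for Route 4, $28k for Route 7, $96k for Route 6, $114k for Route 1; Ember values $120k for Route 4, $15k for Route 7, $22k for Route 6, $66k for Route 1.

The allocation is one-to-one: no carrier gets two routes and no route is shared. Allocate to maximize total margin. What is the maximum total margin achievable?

Maximum total: $486k

This is the linear assignment problem.
Optimal: Cove→Route 7 ($140k), Larkspur→Route 6 ($112k), Delta→Route 1 ($114k), Ember→Route 4 ($120k) — total 140+112+114+120 = $486k.
Checked against all permutations: $486k is optimal.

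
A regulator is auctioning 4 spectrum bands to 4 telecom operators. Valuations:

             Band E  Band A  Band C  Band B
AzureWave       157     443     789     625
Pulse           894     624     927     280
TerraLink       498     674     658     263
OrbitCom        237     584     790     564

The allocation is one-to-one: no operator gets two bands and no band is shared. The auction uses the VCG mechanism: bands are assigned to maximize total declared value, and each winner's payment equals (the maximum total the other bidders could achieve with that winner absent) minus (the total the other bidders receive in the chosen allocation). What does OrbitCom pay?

OrbitCom pays $164M.

Efficient allocation: AzureWave→Band B ($625M), Pulse→Band E ($894M), TerraLink→Band A ($674M), OrbitCom→Band C ($790M); total welfare W = $2983M.
OrbitCom receives Band C at value $790M, so the others get W − 790 = $2193M.
Without OrbitCom: best allocation of the remaining 3 bidders over all 4 bands is AzureWave→Band C ($789M), Pulse→Band E ($894M), TerraLink→Band A ($674M), total $2357M.
VCG payment = (others' best without OrbitCom) − (others' welfare with OrbitCom) = 2357 − 2193 = $164M.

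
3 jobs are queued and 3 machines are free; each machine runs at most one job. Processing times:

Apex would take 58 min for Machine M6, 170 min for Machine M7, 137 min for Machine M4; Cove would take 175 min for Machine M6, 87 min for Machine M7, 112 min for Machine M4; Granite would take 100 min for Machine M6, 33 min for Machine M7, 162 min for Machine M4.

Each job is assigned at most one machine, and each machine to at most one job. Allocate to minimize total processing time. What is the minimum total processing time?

Min total: 203 min

Optimal: Apex→Machine M6 (58 min), Cove→Machine M4 (112 min), Granite→Machine M7 (33 min) — total 58+112+33 = 203 min.
Row-greedy (each job in turn takes its cheapest remaining machine) gives 307 min, worse by 104.
Every other assignment is strictly worse.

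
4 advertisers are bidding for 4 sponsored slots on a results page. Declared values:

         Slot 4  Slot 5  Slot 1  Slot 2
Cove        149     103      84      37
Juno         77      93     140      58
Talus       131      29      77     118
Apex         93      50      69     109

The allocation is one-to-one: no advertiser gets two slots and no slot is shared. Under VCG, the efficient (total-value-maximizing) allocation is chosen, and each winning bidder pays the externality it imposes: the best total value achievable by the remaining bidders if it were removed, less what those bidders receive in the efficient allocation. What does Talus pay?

Talus pays $46.

Efficient allocation: Cove→Slot 5 ($103), Juno→Slot 1 ($140), Talus→Slot 4 ($131), Apex→Slot 2 ($109); total welfare W = $483.
Talus receives Slot 4 at value $131, so the others get W − 131 = $352.
Without Talus: best allocation of the remaining 3 bidders over all 4 slots is Cove→Slot 4 ($149), Juno→Slot 1 ($140), Apex→Slot 2 ($109), total $398.
VCG payment = (others' best without Talus) − (others' welfare with Talus) = 398 − 352 = $46.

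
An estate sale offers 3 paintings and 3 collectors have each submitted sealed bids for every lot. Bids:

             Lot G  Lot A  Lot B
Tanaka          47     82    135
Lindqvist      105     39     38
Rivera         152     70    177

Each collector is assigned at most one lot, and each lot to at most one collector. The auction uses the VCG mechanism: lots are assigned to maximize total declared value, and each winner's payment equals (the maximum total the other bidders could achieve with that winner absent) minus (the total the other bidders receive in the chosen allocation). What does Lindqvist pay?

Efficient allocation: Tanaka→Lot A ($82), Lindqvist→Lot G ($105), Rivera→Lot B ($177); total welfare W = $364.
Lindqvist receives Lot G at value $105, so the others get W − 105 = $259.
Without Lindqvist: best allocation of the remaining 2 bidders over all 3 lots is Tanaka→Lot B ($135), Rivera→Lot G ($152), total $287.
VCG payment = (others' best without Lindqvist) − (others' welfare with Lindqvist) = 287 − 259 = $28.

Lindqvist pays $28.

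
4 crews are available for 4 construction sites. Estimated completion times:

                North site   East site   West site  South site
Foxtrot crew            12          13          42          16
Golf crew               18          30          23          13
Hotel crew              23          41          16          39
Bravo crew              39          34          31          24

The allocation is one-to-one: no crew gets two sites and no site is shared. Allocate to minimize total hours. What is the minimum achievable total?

Min total: 71 hours

This is a one-to-one assignment (minimum-cost bipartite matching).
Optimal: Foxtrot crew→East site (13 hours), Golf crew→North site (18 hours), Hotel crew→West site (16 hours), Bravo crew→South site (24 hours) — total 13+18+16+24 = 71 hours.
Min-entry greedy (repeatedly take the single cheapest remaining cell) gives 75 hours, worse by 4.
Next-best assignment: Foxtrot crew→North site, Golf crew→South site, Hotel crew→West site, Bravo crew→East site = 75 hours.
Swapping Bravo crew↔Hotel crew (Bravo crew→West site 31 hours, Hotel crew→South site 39 hours) adds 30.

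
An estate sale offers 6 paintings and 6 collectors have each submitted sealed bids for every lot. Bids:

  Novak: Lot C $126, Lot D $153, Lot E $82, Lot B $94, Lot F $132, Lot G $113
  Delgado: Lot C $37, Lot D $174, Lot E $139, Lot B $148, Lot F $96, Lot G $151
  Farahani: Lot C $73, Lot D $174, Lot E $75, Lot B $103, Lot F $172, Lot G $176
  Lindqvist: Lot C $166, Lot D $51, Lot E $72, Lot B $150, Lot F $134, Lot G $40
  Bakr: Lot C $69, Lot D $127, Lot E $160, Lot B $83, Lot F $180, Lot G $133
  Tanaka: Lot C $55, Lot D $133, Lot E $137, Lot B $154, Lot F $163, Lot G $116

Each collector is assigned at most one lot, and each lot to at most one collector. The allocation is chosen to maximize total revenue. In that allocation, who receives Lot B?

Optimal: Novak→Lot D ($153), Delgado→Lot E ($139), Farahani→Lot G ($176), Lindqvist→Lot C ($166), Bakr→Lot F ($180), Tanaka→Lot B ($154) — total 153+139+176+166+180+154 = $968.
Max-entry greedy (repeatedly take the single best remaining cell) gives $932, worse by 36.
Checked against all permutations: $968 is optimal.
Tanaka's own top lot is Lot F ($163), but forcing Tanaka→Lot F and reassigning the rest optimally gives only $966 — worse by 2.

Tanaka receives Lot B.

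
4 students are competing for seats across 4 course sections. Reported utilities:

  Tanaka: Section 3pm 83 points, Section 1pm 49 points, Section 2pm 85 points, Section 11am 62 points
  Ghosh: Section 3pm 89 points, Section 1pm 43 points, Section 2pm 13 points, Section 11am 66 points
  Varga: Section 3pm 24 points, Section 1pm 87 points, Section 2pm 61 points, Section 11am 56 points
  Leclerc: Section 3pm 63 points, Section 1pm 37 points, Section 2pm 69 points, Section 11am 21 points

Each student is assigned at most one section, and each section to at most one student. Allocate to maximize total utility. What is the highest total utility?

Treat this as an assignment problem: match each student to one section.
Optimal: Tanaka→Section 11am (62 points), Ghosh→Section 3pm (89 points), Varga→Section 1pm (87 points), Leclerc→Section 2pm (69 points) — total 62+89+87+69 = 307 points.
Max-entry greedy (repeatedly take the single best remaining cell) gives 282 points, worse by 25.
Next-best assignment: Tanaka→Section 3pm, Ghosh→Section 11am, Varga→Section 1pm, Leclerc→Section 2pm = 305 points.
Swapping Ghosh↔Tanaka (Ghosh→Section 11am 66 points, Tanaka→Section 3pm 83 points) loses 2.

Max total: 307 points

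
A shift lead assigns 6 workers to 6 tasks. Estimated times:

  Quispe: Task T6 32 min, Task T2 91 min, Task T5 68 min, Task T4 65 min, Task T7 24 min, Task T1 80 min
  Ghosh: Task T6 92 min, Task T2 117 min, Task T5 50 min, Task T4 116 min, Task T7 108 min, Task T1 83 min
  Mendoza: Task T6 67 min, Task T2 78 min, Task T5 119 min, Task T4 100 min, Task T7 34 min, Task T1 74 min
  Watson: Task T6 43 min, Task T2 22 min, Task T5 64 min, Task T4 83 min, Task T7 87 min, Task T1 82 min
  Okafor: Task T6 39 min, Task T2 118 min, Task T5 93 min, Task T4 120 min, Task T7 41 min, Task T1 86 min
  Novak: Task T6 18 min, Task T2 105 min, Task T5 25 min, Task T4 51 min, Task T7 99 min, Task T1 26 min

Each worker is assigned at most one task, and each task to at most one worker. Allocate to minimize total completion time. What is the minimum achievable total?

Optimal: Quispe→Task T4 (65 min), Ghosh→Task T5 (50 min), Mendoza→Task T7 (34 min), Watson→Task T2 (22 min), Okafor→Task T6 (39 min), Novak→Task T1 (26 min) — total 65+50+34+22+39+26 = 236 min.
Row-greedy (each worker in turn takes its cheapest remaining task) gives 300 min, worse by 64.
No other one-to-one assignment undercuts 236 min.

Minimum total: 236 min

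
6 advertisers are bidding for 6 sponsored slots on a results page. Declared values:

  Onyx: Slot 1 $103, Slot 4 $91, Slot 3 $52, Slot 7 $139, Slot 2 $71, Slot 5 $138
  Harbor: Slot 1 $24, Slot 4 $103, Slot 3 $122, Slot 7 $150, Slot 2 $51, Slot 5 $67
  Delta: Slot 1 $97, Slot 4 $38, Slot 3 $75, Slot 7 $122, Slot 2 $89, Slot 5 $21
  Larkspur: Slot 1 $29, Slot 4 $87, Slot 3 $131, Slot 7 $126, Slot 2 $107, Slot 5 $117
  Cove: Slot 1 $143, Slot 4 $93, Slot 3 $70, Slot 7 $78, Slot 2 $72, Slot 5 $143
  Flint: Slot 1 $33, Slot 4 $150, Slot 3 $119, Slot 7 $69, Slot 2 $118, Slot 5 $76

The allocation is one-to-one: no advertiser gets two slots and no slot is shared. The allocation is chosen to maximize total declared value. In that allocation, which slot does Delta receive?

Treat this as an assignment problem: match each advertiser to one slot.
Optimal: Onyx→Slot 5 ($138), Harbor→Slot 7 ($150), Delta→Slot 2 ($89), Larkspur→Slot 3 ($131), Cove→Slot 1 ($143), Flint→Slot 4 ($150) — total 138+150+89+131+143+150 = $801.
Row-greedy (each advertiser in turn takes its best remaining slot) gives $686, worse by 115.
Next-best assignment: Onyx→Slot 5, Harbor→Slot 3, Delta→Slot 7, Larkspur→Slot 2, Cove→Slot 1, Flint→Slot 4 = $782.
Every other assignment is strictly worse.
Delta's own top slot is Slot 7 ($122), but forcing Delta→Slot 7 and reassigning the rest optimally gives only $782 — worse by 19.

Delta receives Slot 2.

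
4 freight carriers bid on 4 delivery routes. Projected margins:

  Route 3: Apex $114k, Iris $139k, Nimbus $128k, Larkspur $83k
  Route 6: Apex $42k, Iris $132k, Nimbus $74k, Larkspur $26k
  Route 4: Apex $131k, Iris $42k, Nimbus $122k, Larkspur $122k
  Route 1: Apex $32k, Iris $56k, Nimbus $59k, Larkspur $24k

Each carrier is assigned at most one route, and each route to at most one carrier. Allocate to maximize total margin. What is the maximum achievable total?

Maximum total: $427k

Optimal: Apex→Route 3 ($114k), Iris→Route 6 ($132k), Nimbus→Route 1 ($59k), Larkspur→Route 4 ($122k) — total 114+132+59+122 = $427k.
Row-greedy (each carrier in turn takes its best remaining route) gives $368k, worse by 59.
Next-best assignment: Apex→Route 4, Iris→Route 6, Nimbus→Route 3, Larkspur→Route 1 = $415k.
Every other assignment is strictly worse.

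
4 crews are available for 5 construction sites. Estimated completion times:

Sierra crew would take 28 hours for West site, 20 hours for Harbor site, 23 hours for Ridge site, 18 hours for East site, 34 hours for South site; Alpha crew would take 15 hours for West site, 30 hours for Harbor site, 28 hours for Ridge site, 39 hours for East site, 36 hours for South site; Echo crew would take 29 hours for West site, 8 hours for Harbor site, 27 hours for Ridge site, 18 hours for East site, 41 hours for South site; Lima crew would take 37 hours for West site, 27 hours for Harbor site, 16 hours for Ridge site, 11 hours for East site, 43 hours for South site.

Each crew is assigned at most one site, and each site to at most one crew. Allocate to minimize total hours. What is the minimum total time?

Min total: 57 hours

This is a one-to-one assignment (minimum-cost bipartite matching).
Optimal: Sierra crew→Ridge site (23 hours), Alpha crew→West site (15 hours), Echo crew→Harbor site (8 hours), Lima crew→East site (11 hours) — total 23+15+8+11 = 57 hours.
Checked against all permutations: 57 hours is optimal.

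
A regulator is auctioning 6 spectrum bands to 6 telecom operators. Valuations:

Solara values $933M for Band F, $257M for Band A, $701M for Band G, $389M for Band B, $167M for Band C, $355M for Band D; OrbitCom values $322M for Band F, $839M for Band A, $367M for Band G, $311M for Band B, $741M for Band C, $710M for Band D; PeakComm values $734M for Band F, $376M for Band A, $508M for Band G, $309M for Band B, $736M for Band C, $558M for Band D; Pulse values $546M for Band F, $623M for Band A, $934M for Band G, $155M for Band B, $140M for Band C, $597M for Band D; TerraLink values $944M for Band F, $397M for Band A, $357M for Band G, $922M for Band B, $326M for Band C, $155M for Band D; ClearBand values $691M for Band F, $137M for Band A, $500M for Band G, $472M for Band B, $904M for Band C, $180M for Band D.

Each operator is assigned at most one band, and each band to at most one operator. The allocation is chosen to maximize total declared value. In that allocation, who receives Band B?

Optimal: Solara→Band F ($933M), OrbitCom→Band A ($839M), PeakComm→Band D ($558M), Pulse→Band G ($934M), TerraLink→Band B ($922M), ClearBand→Band C ($904M) — total 933+839+558+934+922+904 = $5090M.
Row-greedy (each operator in turn takes its best remaining band) gives $4544M, worse by 546.
Swapping TerraLink↔PeakComm (TerraLink→Band D $155M, PeakComm→Band B $309M) loses 1016.
TerraLink's own top band is Band F ($944M), but forcing TerraLink→Band F and reassigning the rest optimally gives only $4568M — worse by 522.

TerraLink receives Band B.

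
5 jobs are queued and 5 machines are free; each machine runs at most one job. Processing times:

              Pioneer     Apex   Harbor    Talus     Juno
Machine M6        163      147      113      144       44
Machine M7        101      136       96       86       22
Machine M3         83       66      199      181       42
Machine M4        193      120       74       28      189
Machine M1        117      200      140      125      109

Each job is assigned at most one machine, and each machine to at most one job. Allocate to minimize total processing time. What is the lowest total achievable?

Minimum total: 346 min

Optimal: Pioneer→Machine M1 (117 min), Apex→Machine M3 (66 min), Harbor→Machine M6 (113 min), Talus→Machine M4 (28 min), Juno→Machine M7 (22 min) — total 117+66+113+28+22 = 346 min.
Column-greedy (each machine in turn goes to its cheapest remaining job) gives 387 min, worse by 41.
Next-best assignment: Pioneer→Machine M1, Apex→Machine M3, Harbor→Machine M7, Talus→Machine M4, Juno→Machine M6 = 351 min.
Every other assignment is strictly worse.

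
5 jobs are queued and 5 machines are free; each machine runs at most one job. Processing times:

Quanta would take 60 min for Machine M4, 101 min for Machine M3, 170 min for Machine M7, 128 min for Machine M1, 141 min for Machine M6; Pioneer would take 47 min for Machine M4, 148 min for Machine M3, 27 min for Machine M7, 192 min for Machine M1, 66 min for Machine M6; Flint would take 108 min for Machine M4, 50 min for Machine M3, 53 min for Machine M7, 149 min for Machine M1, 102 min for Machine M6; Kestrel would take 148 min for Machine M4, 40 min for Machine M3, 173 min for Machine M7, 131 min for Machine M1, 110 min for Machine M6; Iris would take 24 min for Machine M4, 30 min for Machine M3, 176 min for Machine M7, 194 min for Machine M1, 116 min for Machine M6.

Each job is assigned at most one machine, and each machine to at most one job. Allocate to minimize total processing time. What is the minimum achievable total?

Min total: 311 min

Optimal: Quanta→Machine M1 (128 min), Pioneer→Machine M6 (66 min), Flint→Machine M7 (53 min), Kestrel→Machine M3 (40 min), Iris→Machine M4 (24 min) — total 128+66+53+40+24 = 311 min.
Min-entry greedy (repeatedly take the single cheapest remaining cell) gives 321 min, worse by 10.
Every other assignment is strictly worse.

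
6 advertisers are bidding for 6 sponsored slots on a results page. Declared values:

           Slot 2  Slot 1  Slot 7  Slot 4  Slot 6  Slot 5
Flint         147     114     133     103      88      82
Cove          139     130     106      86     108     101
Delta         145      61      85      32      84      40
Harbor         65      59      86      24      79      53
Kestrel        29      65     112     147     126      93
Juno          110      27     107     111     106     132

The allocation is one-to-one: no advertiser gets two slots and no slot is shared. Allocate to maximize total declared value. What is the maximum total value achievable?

Maximum total: $766

Treat this as an assignment problem: match each advertiser to one slot.
Optimal: Flint→Slot 7 ($133), Cove→Slot 1 ($130), Delta→Slot 2 ($145), Harbor→Slot 6 ($79), Kestrel→Slot 4 ($147), Juno→Slot 5 ($132) — total 133+130+145+79+147+132 = $766.
Column-greedy (each slot in turn goes to its best remaining advertiser) gives $637, worse by 129.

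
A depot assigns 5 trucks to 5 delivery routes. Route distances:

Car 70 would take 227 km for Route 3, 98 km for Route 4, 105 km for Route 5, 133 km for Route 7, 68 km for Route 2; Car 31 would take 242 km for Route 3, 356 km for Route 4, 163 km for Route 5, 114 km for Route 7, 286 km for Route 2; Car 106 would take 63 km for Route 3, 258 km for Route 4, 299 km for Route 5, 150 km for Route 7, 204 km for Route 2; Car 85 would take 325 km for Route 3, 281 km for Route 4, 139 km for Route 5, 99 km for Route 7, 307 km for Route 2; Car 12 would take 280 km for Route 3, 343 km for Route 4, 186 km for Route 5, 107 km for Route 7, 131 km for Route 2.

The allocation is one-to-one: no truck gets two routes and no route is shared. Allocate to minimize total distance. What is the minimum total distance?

Optimal: Car 70→Route 4 (98 km), Car 31→Route 7 (114 km), Car 106→Route 3 (63 km), Car 85→Route 5 (139 km), Car 12→Route 2 (131 km) — total 98+114+63+139+131 = 545 km.
Column-greedy (each route in turn goes to its cheapest remaining truck) gives 693 km, worse by 148.
Next-best assignment: Car 70→Route 4, Car 31→Route 5, Car 106→Route 3, Car 85→Route 7, Car 12→Route 2 = 554 km.

Min total: 545 km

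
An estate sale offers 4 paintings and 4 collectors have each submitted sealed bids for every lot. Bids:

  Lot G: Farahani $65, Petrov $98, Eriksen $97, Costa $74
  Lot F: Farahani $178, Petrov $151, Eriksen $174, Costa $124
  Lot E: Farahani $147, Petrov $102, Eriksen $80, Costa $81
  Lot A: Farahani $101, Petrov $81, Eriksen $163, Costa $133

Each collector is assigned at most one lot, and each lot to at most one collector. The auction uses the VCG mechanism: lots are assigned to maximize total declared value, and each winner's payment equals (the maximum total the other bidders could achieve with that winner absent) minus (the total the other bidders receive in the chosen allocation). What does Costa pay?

Costa pays $42.

Efficient allocation: Farahani→Lot E ($147), Petrov→Lot G ($98), Eriksen→Lot F ($174), Costa→Lot A ($133); total welfare W = $552.
Costa receives Lot A at value $133, so the others get W − 133 = $419.
Without Costa: best allocation of the remaining 3 bidders over all 4 lots is Farahani→Lot E ($147), Petrov→Lot F ($151), Eriksen→Lot A ($163), total $461.
VCG payment = (others' best without Costa) − (others' welfare with Costa) = 461 − 419 = $42.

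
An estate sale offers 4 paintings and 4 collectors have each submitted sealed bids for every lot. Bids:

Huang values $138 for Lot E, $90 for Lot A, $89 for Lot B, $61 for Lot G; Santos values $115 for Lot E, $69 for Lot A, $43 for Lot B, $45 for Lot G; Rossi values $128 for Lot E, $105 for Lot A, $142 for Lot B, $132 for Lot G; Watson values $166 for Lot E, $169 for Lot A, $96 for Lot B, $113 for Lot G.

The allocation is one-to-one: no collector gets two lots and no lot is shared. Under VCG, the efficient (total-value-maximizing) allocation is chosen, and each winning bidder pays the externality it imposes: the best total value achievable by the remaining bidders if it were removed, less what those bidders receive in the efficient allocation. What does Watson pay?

Efficient allocation: Huang→Lot B ($89), Santos→Lot E ($115), Rossi→Lot G ($132), Watson→Lot A ($169); total welfare W = $505.
Watson receives Lot A at value $169, so the others get W − 169 = $336.
Without Watson: best allocation of the remaining 3 bidders over all 4 lots is Huang→Lot E ($138), Santos→Lot A ($69), Rossi→Lot B ($142), total $349.
VCG payment = (others' best without Watson) − (others' welfare with Watson) = 349 − 336 = $13.

Watson pays $13.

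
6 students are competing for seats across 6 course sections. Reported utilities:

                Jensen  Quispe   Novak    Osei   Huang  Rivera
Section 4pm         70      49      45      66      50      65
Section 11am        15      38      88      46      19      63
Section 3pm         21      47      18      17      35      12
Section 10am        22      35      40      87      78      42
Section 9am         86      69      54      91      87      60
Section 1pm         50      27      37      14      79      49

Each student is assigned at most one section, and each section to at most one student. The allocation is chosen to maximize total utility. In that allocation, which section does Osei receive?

Osei receives Section 10am.

This is a one-to-one assignment (maximum-weight bipartite matching).
Optimal: Jensen→Section 9am (86 points), Quispe→Section 3pm (47 points), Novak→Section 11am (88 points), Osei→Section 10am (87 points), Huang→Section 1pm (79 points), Rivera→Section 4pm (65 points) — total 86+47+88+87+79+65 = 452 points.
Row-greedy (each student in turn takes its best remaining section) gives 401 points, worse by 51.
Next-best assignment: Jensen→Section 4pm, Quispe→Section 3pm, Novak→Section 11am, Osei→Section 10am, Huang→Section 1pm, Rivera→Section 9am = 431 points.
Every other assignment is strictly worse.
Osei's own top section is Section 9am (91 points), but forcing Osei→Section 9am and reassigning the rest optimally gives only 423 points — worse by 29.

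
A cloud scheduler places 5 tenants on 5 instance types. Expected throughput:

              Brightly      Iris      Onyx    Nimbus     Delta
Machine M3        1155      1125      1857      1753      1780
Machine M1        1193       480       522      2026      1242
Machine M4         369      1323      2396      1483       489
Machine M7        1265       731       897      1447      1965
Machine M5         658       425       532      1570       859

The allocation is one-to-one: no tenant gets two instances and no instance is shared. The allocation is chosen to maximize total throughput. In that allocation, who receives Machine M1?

Brightly receives Machine M1.

This is a one-to-one assignment (maximum-weight bipartite matching).
Optimal: Brightly→Machine M1 (1193 ops/s), Iris→Machine M3 (1125 ops/s), Onyx→Machine M4 (2396 ops/s), Nimbus→Machine M5 (1570 ops/s), Delta→Machine M7 (1965 ops/s) — total 1193+1125+2396+1570+1965 = 8249 ops/s.
Max-entry greedy (repeatedly take the single best remaining cell) gives 7967 ops/s, worse by 282.
Next-best assignment: Brightly→Machine M5, Iris→Machine M3, Onyx→Machine M4, Nimbus→Machine M1, Delta→Machine M7 = 8170 ops/s.
Brightly's own top instance is Machine M7 (1265 ops/s), but forcing Brightly→Machine M7 and reassigning the rest optimally gives only 7892 ops/s — worse by 357.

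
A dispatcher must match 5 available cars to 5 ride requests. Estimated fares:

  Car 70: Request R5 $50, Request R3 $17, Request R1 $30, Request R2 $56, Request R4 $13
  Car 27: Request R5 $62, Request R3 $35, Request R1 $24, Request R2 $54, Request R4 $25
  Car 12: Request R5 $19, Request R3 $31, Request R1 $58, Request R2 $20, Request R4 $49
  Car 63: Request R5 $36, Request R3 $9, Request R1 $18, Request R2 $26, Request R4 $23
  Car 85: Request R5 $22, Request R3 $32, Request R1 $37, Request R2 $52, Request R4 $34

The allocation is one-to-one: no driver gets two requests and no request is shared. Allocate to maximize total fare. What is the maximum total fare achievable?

This is a one-to-one assignment (maximum-weight bipartite matching).
Optimal: Car 70→Request R2 ($56), Car 27→Request R5 ($62), Car 12→Request R1 ($58), Car 63→Request R4 ($23), Car 85→Request R3 ($32) — total 56+62+58+23+32 = $231.
Max-entry greedy (repeatedly take the single best remaining cell) gives $219, worse by 12.
Next-best assignment: Car 70→Request R2, Car 27→Request R5, Car 12→Request R1, Car 63→Request R3, Car 85→Request R4 = $219.
Checked against all permutations: $231 is optimal.

Maximum total: $231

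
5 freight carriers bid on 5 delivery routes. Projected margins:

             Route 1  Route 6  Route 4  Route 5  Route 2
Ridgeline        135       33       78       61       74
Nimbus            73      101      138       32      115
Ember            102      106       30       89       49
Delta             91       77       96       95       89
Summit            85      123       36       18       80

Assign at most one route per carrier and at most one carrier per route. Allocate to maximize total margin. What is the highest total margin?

Optimal: Ridgeline→Route 1 ($135k), Nimbus→Route 4 ($138k), Ember→Route 5 ($89k), Delta→Route 2 ($89k), Summit→Route 6 ($123k) — total 135+138+89+89+123 = $574k.
Row-greedy (each carrier in turn takes its best remaining route) gives $554k, worse by 20.
Swapping Ember↔Ridgeline (Ember→Route 1 $102k, Ridgeline→Route 5 $61k) loses 61.
No other one-to-one assignment exceeds $574k.

Max total: $574k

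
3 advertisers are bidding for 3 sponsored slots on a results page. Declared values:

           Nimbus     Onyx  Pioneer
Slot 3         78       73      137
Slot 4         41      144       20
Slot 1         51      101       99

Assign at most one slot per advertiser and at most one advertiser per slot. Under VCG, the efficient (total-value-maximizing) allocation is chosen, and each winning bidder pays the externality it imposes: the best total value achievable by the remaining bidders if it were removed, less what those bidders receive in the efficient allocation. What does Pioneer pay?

Pioneer pays $27.

Efficient allocation: Nimbus→Slot 1 ($51), Onyx→Slot 4 ($144), Pioneer→Slot 3 ($137); total welfare W = $332.
Pioneer receives Slot 3 at value $137, so the others get W − 137 = $195.
Without Pioneer: best allocation of the remaining 2 bidders over all 3 slots is Nimbus→Slot 3 ($78), Onyx→Slot 4 ($144), total $222.
VCG payment = (others' best without Pioneer) − (others' welfare with Pioneer) = 222 − 195 = $27.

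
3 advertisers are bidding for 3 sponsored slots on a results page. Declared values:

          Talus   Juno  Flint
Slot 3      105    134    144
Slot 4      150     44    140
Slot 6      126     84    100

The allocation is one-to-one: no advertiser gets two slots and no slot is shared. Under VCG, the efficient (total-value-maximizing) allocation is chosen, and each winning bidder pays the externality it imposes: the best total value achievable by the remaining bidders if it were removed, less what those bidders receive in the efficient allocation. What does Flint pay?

Flint pays $24.

Efficient allocation: Talus→Slot 6 ($126), Juno→Slot 3 ($134), Flint→Slot 4 ($140); total welfare W = $400.
Flint receives Slot 4 at value $140, so the others get W − 140 = $260.
Without Flint: best allocation of the remaining 2 bidders over all 3 slots is Talus→Slot 4 ($150), Juno→Slot 3 ($134), total $284.
VCG payment = (others' best without Flint) − (others' welfare with Flint) = 284 − 260 = $24.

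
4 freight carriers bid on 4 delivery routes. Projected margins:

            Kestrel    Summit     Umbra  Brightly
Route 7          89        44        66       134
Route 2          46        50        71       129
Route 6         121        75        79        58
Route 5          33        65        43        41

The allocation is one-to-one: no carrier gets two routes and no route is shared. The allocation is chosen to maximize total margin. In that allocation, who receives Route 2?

Umbra receives Route 2.

Optimal: Kestrel→Route 6 ($121k), Summit→Route 5 ($65k), Umbra→Route 2 ($71k), Brightly→Route 7 ($134k) — total 121+65+71+134 = $391k.
Swapping Umbra↔Kestrel (Umbra→Route 6 $79k, Kestrel→Route 2 $46k) loses 67.
Checked against all permutations: $391k is optimal.
Umbra's own top route is Route 6 ($79k), but forcing Umbra→Route 6 and reassigning the rest optimally gives only $362k — worse by 29.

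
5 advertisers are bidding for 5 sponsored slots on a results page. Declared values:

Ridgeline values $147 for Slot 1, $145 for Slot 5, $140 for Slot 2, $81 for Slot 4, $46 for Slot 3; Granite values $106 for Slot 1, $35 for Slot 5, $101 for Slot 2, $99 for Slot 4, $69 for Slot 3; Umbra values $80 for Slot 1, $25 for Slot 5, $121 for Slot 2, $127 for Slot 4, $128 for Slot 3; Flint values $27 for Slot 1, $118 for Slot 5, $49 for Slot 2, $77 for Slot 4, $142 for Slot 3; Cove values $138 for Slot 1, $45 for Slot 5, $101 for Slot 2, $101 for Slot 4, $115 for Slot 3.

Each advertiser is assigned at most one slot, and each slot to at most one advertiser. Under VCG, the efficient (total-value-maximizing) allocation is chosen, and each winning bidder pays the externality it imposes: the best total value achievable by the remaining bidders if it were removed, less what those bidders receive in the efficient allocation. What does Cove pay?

Cove pays $5.

Efficient allocation: Ridgeline→Slot 5 ($145), Granite→Slot 2 ($101), Umbra→Slot 4 ($127), Flint→Slot 3 ($142), Cove→Slot 1 ($138); total welfare W = $653.
Cove receives Slot 1 at value $138, so the others get W − 138 = $515.
Without Cove: best allocation of the remaining 4 bidders over all 5 slots is Ridgeline→Slot 5 ($145), Granite→Slot 1 ($106), Umbra→Slot 4 ($127), Flint→Slot 3 ($142), total $520.
VCG payment = (others' best without Cove) − (others' welfare with Cove) = 520 − 515 = $5.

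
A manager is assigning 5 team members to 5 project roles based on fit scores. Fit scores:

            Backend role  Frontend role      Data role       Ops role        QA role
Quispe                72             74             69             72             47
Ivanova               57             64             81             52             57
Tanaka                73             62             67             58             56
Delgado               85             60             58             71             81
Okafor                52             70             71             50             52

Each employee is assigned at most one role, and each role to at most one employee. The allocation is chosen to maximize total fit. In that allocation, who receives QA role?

Optimal: Quispe→Ops role (72 pts), Ivanova→Data role (81 pts), Tanaka→Backend role (73 pts), Delgado→QA role (81 pts), Okafor→Frontend role (70 pts) — total 72+81+73+81+70 = 377 pts.
Max-entry greedy (repeatedly take the single best remaining cell) gives 350 pts, worse by 27.
Next-best assignment: Quispe→Ops role, Ivanova→Data role, Tanaka→QA role, Delgado→Backend role, Okafor→Frontend role = 364 pts.
Delgado's own top role is Backend role (85 pts), but forcing Delgado→Backend role and reassigning the rest optimally gives only 364 pts — worse by 13.

Delgado receives QA role.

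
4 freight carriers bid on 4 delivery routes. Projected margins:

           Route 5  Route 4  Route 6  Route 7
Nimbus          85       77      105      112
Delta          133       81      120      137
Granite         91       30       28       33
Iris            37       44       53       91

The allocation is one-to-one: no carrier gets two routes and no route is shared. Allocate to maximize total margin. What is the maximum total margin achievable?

This is a one-to-one assignment (maximum-weight bipartite matching).
Optimal: Nimbus→Route 4 ($77k), Delta→Route 6 ($120k), Granite→Route 5 ($91k), Iris→Route 7 ($91k) — total 77+120+91+91 = $379k.
Max-entry greedy (repeatedly take the single best remaining cell) gives $377k, worse by 2.
No other one-to-one assignment exceeds $379k.

Maximum total: $379k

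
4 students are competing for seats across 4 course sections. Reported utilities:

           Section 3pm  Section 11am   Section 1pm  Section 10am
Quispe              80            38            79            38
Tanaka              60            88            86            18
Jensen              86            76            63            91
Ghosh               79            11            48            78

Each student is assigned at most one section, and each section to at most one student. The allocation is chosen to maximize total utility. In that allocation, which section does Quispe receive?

Quispe receives Section 1pm.

Optimal: Quispe→Section 1pm (79 points), Tanaka→Section 11am (88 points), Jensen→Section 10am (91 points), Ghosh→Section 3pm (79 points) — total 79+88+91+79 = 337 points.
Column-greedy (each section in turn goes to its best remaining student) gives 331 points, worse by 6.
Next-best assignment: Quispe→Section 1pm, Tanaka→Section 11am, Jensen→Section 3pm, Ghosh→Section 10am = 331 points.
Swapping Ghosh↔Tanaka (Ghosh→Section 11am 11 points, Tanaka→Section 3pm 60 points) loses 96.
Quispe's own top section is Section 3pm (80 points), but forcing Quispe→Section 3pm and reassigning the rest optimally gives only 320 points — worse by 17.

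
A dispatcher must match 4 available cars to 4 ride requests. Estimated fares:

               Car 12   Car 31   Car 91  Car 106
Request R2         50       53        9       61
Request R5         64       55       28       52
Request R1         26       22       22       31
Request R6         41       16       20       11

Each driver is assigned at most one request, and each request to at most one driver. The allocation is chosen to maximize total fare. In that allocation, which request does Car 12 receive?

Car 12 receives Request R6.

This is the linear assignment problem.
Optimal: Car 12→Request R6 ($41), Car 31→Request R5 ($55), Car 91→Request R1 ($22), Car 106→Request R2 ($61) — total 41+55+22+61 = $179.
Column-greedy (each request in turn goes to its best remaining driver) gives $167, worse by 12.
Swapping Car 106↔Car 12 (Car 106→Request R6 $11, Car 12→Request R2 $50) loses 41.
Every other assignment is strictly worse.
Car 12's own top request is Request R5 ($64), but forcing Car 12→Request R5 and reassigning the rest optimally gives only $168 — worse by 11.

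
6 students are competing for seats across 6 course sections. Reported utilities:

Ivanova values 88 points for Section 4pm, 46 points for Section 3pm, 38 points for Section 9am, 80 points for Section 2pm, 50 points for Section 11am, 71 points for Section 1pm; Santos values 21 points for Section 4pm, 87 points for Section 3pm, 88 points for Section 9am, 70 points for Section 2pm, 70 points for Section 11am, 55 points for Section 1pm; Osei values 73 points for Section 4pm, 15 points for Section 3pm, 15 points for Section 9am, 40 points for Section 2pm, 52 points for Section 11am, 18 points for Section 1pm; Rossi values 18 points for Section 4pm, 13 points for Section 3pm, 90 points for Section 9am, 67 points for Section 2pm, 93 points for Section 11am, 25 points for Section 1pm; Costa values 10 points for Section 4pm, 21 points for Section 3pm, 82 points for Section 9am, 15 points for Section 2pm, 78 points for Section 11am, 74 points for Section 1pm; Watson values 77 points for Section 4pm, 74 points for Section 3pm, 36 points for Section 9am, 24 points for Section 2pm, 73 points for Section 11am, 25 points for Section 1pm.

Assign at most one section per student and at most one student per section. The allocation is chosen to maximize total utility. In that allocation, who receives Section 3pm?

This is a one-to-one assignment (maximum-weight bipartite matching).
Optimal: Ivanova→Section 2pm (80 points), Santos→Section 9am (88 points), Osei→Section 4pm (73 points), Rossi→Section 11am (93 points), Costa→Section 1pm (74 points), Watson→Section 3pm (74 points) — total 80+88+73+93+74+74 = 482 points.
Next-best assignment: Ivanova→Section 2pm, Santos→Section 3pm, Osei→Section 4pm, Rossi→Section 9am, Costa→Section 1pm, Watson→Section 11am = 477 points.
Every other assignment is strictly worse.
Watson's own top section is Section 4pm (77 points), but forcing Watson→Section 4pm and reassigning the rest optimally gives only 460 points — worse by 22.

Watson receives Section 3pm.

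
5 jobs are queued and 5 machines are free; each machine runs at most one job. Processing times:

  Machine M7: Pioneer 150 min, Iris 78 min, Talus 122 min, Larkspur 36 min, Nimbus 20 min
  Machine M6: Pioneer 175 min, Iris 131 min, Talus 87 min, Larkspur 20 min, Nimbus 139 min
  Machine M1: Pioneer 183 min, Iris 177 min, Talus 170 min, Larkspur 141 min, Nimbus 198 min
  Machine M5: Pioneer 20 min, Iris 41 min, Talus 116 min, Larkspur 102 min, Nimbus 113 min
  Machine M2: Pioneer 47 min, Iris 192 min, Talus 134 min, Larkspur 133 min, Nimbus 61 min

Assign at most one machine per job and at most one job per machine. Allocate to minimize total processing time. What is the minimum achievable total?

Minimum total: 298 min

Optimal: Pioneer→Machine M2 (47 min), Iris→Machine M5 (41 min), Talus→Machine M1 (170 min), Larkspur→Machine M6 (20 min), Nimbus→Machine M7 (20 min) — total 47+41+170+20+20 = 298 min.
Checked against all permutations: 298 min is optimal.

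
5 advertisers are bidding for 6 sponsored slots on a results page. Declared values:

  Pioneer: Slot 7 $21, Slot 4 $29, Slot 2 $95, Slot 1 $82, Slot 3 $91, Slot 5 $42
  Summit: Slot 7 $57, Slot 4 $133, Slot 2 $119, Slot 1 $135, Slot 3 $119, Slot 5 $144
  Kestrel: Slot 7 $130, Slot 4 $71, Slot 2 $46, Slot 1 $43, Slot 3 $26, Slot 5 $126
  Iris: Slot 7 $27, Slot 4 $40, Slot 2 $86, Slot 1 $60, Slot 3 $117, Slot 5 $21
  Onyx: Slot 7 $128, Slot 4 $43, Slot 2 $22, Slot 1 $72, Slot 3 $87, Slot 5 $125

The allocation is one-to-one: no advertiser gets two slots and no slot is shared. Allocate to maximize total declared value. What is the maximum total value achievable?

Optimal: Pioneer→Slot 2 ($95), Summit→Slot 1 ($135), Kestrel→Slot 7 ($130), Iris→Slot 3 ($117), Onyx→Slot 5 ($125) — total 95+135+130+117+125 = $602.
Column-greedy (each slot in turn goes to its best remaining advertiser) gives $547, worse by 55.
Every other assignment is strictly worse.

Maximum total: $602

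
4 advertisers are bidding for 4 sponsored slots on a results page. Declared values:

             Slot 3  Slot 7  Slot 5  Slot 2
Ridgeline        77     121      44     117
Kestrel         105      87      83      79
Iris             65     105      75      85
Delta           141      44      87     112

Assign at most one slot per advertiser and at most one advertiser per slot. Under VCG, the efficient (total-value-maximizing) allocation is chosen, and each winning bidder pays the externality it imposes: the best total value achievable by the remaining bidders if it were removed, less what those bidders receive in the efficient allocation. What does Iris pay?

Efficient allocation: Ridgeline→Slot 2 ($117), Kestrel→Slot 5 ($83), Iris→Slot 7 ($105), Delta→Slot 3 ($141); total welfare W = $446.
Iris receives Slot 7 at value $105, so the others get W − 105 = $341.
Without Iris: best allocation of the remaining 3 bidders over all 4 slots is Ridgeline→Slot 7 ($121), Kestrel→Slot 5 ($83), Delta→Slot 3 ($141), total $345.
VCG payment = (others' best without Iris) − (others' welfare with Iris) = 345 − 341 = $4.

Iris pays $4.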